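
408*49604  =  20238432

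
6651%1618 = 179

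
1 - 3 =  - 2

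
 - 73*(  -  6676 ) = 487348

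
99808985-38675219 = 61133766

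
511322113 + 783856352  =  1295178465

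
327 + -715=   -  388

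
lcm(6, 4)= 12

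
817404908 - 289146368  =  528258540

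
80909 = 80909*1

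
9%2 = 1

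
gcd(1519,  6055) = 7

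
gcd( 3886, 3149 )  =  67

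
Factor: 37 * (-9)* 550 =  - 2^1  *3^2*5^2 * 11^1*37^1=- 183150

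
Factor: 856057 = 856057^1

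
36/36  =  1= 1.00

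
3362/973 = 3 + 443/973 = 3.46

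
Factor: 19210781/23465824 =2^( - 5 )*223^1*277^1*311^1*733307^( - 1) 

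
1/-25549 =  - 1 + 25548/25549 = - 0.00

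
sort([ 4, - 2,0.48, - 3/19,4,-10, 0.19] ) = [ - 10, - 2  , - 3/19,  0.19 , 0.48, 4, 4 ]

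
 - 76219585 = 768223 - 76987808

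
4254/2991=1 + 421/997 = 1.42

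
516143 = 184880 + 331263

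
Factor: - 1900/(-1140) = 5/3 = 3^( - 1)*5^1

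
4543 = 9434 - 4891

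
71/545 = 71/545  =  0.13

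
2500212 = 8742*286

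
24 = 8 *3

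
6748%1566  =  484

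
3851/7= 3851/7 = 550.14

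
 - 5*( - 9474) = 47370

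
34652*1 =34652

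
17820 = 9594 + 8226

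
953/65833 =953/65833 = 0.01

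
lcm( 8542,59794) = 59794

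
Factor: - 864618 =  - 2^1*3^1*144103^1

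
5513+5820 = 11333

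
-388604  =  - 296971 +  - 91633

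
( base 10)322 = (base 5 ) 2242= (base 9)387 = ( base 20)g2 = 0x142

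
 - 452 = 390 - 842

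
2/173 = 2/173 = 0.01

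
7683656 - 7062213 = 621443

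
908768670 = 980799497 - 72030827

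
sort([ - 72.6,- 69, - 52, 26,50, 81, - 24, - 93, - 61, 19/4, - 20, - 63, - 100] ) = [ - 100, - 93, - 72.6,  -  69,-63, - 61, - 52, - 24,-20,19/4, 26 , 50 , 81 ]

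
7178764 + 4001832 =11180596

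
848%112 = 64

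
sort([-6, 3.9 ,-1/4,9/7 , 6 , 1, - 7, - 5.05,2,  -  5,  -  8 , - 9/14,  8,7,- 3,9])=[  -  8, - 7,-6,  -  5.05, - 5, - 3, - 9/14 , - 1/4,1, 9/7,  2 , 3.9,6,  7 , 8,9] 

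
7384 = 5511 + 1873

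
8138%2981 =2176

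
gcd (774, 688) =86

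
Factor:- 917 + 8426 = 3^1 *2503^1=7509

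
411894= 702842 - 290948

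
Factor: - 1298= - 2^1*11^1*59^1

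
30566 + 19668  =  50234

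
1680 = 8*210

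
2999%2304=695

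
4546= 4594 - 48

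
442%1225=442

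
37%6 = 1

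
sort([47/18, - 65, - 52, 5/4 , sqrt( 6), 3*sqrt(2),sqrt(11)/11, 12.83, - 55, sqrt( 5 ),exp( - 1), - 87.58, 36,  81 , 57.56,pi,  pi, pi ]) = [-87.58,- 65,-55,-52,sqrt (11)/11,exp( - 1), 5/4,sqrt ( 5), sqrt( 6), 47/18, pi , pi,pi,3*sqrt( 2 ), 12.83, 36,  57.56,81] 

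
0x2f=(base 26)1L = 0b101111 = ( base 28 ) 1j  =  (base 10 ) 47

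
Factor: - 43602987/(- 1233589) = 3^1 * 7^(-1 )*176227^( - 1 ) * 14534329^1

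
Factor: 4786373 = 43^1*79^1 * 1409^1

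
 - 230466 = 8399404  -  8629870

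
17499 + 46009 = 63508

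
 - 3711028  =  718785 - 4429813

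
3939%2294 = 1645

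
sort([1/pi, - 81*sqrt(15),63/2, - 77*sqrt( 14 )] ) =[ - 81*sqrt (15 ),- 77*sqrt ( 14), 1/pi,63/2 ] 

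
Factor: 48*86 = 4128  =  2^5*3^1 * 43^1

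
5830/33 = 530/3= 176.67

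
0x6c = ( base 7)213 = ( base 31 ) 3f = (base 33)39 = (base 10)108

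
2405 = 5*481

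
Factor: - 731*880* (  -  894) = 2^5*3^1*5^1 * 11^1*17^1*43^1*149^1  =  575092320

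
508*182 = 92456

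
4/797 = 4/797  =  0.01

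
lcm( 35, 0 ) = 0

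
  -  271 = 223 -494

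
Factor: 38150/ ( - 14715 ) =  - 2^1 * 3^ ( - 3 )*5^1*7^1 =-70/27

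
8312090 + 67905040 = 76217130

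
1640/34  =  48 + 4/17 = 48.24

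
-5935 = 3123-9058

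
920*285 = 262200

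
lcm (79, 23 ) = 1817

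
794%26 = 14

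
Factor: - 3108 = -2^2*3^1*7^1 * 37^1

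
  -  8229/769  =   - 8229/769= - 10.70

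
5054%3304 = 1750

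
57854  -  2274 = 55580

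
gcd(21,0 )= 21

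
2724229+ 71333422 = 74057651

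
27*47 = 1269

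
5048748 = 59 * 85572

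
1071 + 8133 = 9204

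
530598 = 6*88433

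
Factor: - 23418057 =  - 3^1*13^1*600463^1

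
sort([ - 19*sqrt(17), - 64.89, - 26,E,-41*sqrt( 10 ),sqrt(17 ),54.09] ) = [  -  41*sqrt(10 ), - 19*sqrt(17),-64.89,-26,E,sqrt( 17),54.09] 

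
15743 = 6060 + 9683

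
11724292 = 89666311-77942019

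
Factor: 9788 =2^2*2447^1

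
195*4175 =814125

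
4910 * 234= 1148940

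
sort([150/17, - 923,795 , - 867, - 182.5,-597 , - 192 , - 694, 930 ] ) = [ - 923, - 867,-694,-597, - 192, - 182.5,150/17,795,930 ] 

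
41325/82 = 41325/82=503.96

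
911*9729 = 8863119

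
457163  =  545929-88766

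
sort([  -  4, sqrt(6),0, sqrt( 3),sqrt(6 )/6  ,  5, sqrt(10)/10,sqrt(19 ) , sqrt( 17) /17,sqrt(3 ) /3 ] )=[-4,0  ,  sqrt (17 )/17, sqrt(10)/10,  sqrt(6) /6, sqrt(3) /3, sqrt(3), sqrt(6), sqrt( 19) , 5]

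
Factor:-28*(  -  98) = 2^3*7^3  =  2744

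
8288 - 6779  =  1509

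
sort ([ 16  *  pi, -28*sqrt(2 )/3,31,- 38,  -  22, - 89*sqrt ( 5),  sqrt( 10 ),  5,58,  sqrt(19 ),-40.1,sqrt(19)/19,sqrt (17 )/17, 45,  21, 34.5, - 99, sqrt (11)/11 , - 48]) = [ - 89*sqrt( 5 ), - 99,-48  ,-40.1,-38, - 22, - 28  *sqrt(2 ) /3,sqrt(19 )/19,sqrt(17) /17 , sqrt(11 ) /11 , sqrt (10 ),sqrt( 19 ),  5, 21, 31, 34.5 , 45, 16*pi,  58 ] 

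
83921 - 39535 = 44386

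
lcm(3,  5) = 15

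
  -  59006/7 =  - 59006/7= -8429.43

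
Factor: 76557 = 3^1*13^2*151^1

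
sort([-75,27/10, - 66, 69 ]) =[- 75 , - 66, 27/10,69]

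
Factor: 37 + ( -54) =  -17^1 = -17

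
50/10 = 5 = 5.00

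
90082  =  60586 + 29496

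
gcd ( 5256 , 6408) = 72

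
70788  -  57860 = 12928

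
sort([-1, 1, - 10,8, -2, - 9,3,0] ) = [  -  10,  -  9,  -  2 ,  -  1,  0,1, 3,8 ]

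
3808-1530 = 2278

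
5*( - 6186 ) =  - 30930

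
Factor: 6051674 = 2^1*3025837^1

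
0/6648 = 0 = 0.00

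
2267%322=13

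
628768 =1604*392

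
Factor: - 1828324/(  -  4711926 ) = 2^1*3^ ( - 1 )*83^1 *5507^1 * 785321^( - 1 ) = 914162/2355963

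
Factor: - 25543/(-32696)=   2^( - 3 )*7^1*41^1 *61^( - 1)*67^( - 1)*89^1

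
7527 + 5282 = 12809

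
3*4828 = 14484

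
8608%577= 530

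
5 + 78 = 83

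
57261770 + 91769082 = 149030852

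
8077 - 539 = 7538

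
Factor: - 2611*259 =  - 7^2 * 37^1 * 373^1 = - 676249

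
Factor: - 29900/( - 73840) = 115/284 =2^( - 2)*5^1*23^1*71^( - 1 ) 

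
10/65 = 2/13 = 0.15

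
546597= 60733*9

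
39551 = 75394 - 35843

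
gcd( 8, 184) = 8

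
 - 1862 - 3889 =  - 5751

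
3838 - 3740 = 98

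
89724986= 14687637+75037349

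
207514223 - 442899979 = - 235385756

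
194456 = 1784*109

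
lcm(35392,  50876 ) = 814016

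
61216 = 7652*8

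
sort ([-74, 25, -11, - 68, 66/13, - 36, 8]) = [ - 74, - 68, - 36, - 11, 66/13, 8, 25 ] 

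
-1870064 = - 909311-960753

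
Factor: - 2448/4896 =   -  1/2 = - 2^(-1 ) 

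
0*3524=0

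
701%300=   101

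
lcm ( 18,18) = 18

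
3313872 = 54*61368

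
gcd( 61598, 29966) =2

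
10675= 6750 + 3925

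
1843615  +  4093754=5937369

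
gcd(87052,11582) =2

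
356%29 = 8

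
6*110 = 660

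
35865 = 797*45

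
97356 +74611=171967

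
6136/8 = 767 =767.00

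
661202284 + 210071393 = 871273677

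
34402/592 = 58 + 33/296  =  58.11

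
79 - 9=70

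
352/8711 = 352/8711 = 0.04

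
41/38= 41/38 = 1.08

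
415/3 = 138 + 1/3=138.33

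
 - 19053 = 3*( - 6351)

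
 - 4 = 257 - 261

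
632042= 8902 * 71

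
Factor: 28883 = 17^1*1699^1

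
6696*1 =6696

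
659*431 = 284029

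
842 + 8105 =8947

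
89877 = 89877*1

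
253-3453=-3200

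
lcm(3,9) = 9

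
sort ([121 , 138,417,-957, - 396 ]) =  [ - 957, - 396, 121, 138, 417]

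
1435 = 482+953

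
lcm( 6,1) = 6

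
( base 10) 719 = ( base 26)11h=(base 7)2045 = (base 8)1317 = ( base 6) 3155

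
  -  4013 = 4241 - 8254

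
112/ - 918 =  - 1 + 403/459 = -0.12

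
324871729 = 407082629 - 82210900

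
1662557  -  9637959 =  - 7975402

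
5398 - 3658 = 1740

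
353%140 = 73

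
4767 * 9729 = 46378143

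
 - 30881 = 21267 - 52148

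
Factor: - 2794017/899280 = -931339/299760 = -2^( -4)*3^( - 1)*5^( - 1)*23^1*1249^(  -  1 ) * 40493^1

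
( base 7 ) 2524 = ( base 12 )671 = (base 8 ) 1665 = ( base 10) 949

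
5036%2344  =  348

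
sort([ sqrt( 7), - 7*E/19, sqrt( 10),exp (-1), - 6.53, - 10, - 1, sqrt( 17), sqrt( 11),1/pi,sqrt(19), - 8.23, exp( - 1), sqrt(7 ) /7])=[ - 10,-8.23, - 6.53,- 7*E/19,-1, 1/pi, exp( - 1), exp( - 1), sqrt( 7)/7,sqrt( 7), sqrt( 10 ), sqrt( 11) , sqrt( 17),sqrt( 19)]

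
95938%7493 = 6022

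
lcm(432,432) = 432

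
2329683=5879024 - 3549341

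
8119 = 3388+4731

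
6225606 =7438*837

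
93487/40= 93487/40=   2337.18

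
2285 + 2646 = 4931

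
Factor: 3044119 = 13^1*23^1*10181^1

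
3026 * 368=1113568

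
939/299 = 3+42/299  =  3.14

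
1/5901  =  1/5901 = 0.00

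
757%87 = 61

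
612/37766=306/18883  =  0.02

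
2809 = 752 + 2057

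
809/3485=809/3485 = 0.23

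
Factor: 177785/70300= 961/380 = 2^( - 2 )*5^( - 1)* 19^(  -  1)*31^2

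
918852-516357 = 402495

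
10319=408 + 9911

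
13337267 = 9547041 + 3790226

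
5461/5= 1092 + 1/5 = 1092.20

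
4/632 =1/158=0.01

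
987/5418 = 47/258=0.18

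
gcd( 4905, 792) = 9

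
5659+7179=12838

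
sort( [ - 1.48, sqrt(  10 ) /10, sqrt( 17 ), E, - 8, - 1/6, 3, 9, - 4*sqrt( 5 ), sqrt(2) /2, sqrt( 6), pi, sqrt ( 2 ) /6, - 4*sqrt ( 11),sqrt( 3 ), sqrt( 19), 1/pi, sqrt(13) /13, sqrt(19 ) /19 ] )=[ - 4*sqrt(11), - 4* sqrt ( 5), - 8, - 1.48,- 1/6 , sqrt( 19 ) /19, sqrt ( 2) /6, sqrt( 13)/13,sqrt( 10)/10, 1/pi,  sqrt( 2)/2,sqrt( 3),  sqrt( 6 ),  E, 3, pi, sqrt(17 ),sqrt(19 ), 9]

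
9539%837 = 332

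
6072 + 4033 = 10105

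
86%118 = 86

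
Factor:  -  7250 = -2^1 * 5^3*29^1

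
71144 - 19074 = 52070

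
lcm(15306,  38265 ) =76530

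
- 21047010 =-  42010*501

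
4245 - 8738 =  - 4493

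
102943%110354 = 102943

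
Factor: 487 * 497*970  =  2^1*5^1*7^1*71^1  *97^1*487^1 = 234777830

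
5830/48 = 121 + 11/24 = 121.46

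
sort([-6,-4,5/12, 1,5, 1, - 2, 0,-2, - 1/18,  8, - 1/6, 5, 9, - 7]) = [ - 7, - 6, - 4, - 2, - 2, - 1/6,-1/18,0, 5/12 , 1, 1,5, 5,8,9]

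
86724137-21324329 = 65399808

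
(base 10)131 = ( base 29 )4F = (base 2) 10000011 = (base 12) ab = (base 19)6h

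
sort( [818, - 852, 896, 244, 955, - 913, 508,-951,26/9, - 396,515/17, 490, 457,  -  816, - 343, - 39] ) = [ - 951, - 913 , - 852, - 816, - 396, - 343 , - 39 , 26/9,  515/17,244, 457,490, 508, 818,896, 955 ]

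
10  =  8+2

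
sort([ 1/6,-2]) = [ - 2, 1/6 ] 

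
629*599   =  376771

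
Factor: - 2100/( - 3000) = 7/10 = 2^(-1)*5^( - 1)*7^1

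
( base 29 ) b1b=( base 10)9291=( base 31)9km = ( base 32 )92b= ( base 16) 244b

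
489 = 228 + 261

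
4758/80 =2379/40 = 59.48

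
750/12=62 + 1/2 = 62.50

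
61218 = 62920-1702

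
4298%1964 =370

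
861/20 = 43 + 1/20 = 43.05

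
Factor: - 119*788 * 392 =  - 36758624 = - 2^5*7^3*17^1*197^1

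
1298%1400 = 1298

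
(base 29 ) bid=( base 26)eca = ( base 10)9786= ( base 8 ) 23072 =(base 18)1c3c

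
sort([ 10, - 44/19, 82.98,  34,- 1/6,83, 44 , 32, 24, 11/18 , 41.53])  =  [-44/19,-1/6, 11/18, 10,24,32,34,41.53,44, 82.98, 83 ]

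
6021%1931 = 228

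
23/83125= 23/83125=   0.00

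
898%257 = 127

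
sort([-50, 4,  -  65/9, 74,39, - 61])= [ - 61, - 50, - 65/9,4,39, 74 ]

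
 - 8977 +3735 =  - 5242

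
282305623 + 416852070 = 699157693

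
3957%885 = 417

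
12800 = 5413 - -7387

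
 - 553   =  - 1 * 553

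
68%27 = 14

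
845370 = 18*46965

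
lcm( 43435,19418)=1650530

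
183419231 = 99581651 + 83837580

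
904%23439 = 904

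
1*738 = 738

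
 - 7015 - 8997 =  -16012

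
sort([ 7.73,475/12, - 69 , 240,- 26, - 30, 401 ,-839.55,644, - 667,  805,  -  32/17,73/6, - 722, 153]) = [ - 839.55,-722, - 667,-69,-30, - 26, -32/17,7.73,  73/6 , 475/12,153,240,401, 644,805]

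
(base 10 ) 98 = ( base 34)2u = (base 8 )142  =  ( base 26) 3k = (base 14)70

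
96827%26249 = 18080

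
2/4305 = 2/4305= 0.00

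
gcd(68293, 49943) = 1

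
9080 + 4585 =13665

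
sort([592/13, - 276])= [ - 276, 592/13]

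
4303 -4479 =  - 176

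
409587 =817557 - 407970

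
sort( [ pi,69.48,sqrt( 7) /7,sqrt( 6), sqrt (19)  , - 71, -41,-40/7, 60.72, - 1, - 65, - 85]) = [ - 85, - 71, - 65, - 41,-40/7 , - 1 , sqrt ( 7)/7,sqrt( 6 ),pi, sqrt( 19), 60.72,69.48]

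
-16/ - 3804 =4/951 = 0.00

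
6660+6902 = 13562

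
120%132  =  120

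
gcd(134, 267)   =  1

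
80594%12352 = 6482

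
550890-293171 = 257719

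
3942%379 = 152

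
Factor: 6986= 2^1*7^1 * 499^1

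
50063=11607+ 38456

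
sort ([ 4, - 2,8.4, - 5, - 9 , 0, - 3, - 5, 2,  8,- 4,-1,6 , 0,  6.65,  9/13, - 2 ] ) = [-9, - 5,  -  5,-4, - 3,- 2, - 2, - 1,0, 0,9/13, 2, 4,6 , 6.65,8, 8.4 ] 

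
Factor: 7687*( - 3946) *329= -2^1*7^1*47^1*1973^1  *7687^1= -9979524758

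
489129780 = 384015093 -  - 105114687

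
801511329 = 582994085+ 218517244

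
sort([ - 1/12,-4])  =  [ - 4, - 1/12 ] 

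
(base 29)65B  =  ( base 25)882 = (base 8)12122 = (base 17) 1100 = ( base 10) 5202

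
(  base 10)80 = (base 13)62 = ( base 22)3e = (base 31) 2I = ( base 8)120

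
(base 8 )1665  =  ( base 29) 13l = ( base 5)12244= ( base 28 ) 15P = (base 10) 949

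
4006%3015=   991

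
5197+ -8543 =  - 3346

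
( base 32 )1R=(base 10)59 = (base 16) 3B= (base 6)135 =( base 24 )2b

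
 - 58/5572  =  -29/2786=   -0.01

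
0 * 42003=0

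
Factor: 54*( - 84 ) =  -2^3*3^4*7^1 = - 4536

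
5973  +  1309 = 7282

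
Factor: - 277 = - 277^1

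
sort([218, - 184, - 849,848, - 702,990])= [ - 849, - 702, - 184,218,848, 990]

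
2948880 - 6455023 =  - 3506143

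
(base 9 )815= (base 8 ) 1226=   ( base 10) 662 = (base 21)1AB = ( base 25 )11c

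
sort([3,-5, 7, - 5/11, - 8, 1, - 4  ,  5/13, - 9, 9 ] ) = [ - 9,  -  8, - 5, - 4,  -  5/11, 5/13, 1 , 3,7, 9] 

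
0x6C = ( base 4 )1230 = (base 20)58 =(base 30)3I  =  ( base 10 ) 108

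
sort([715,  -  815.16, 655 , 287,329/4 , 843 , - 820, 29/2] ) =[  -  820, - 815.16,29/2,329/4 , 287 , 655 , 715, 843 ] 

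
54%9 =0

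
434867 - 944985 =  - 510118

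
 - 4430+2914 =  - 1516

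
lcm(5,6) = 30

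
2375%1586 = 789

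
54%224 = 54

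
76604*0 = 0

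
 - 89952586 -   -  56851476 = - 33101110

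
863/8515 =863/8515 = 0.10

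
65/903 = 65/903=0.07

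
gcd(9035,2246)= 1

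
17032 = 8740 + 8292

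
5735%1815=290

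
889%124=21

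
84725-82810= 1915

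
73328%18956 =16460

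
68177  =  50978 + 17199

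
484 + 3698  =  4182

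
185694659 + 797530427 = 983225086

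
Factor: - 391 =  - 17^1*23^1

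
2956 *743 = 2196308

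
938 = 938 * 1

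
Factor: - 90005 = - 5^1*47^1*383^1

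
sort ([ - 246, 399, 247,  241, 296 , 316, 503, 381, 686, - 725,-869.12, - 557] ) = [-869.12 , - 725, - 557, - 246, 241,247, 296, 316,  381,399,503,  686]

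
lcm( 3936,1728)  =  70848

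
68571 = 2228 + 66343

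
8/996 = 2/249= 0.01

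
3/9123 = 1/3041= 0.00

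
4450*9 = 40050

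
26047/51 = 510 + 37/51  =  510.73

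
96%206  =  96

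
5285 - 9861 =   -  4576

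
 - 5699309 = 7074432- 12773741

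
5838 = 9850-4012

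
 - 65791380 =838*( - 78510)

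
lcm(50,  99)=4950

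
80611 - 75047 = 5564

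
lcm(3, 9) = 9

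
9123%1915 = 1463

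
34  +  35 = 69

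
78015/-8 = -78015/8 = -9751.88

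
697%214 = 55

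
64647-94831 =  - 30184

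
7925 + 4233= 12158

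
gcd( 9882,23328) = 162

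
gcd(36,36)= 36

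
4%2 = 0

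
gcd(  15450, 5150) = 5150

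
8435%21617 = 8435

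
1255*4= 5020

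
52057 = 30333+21724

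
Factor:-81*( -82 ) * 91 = 2^1*3^4 * 7^1*13^1 * 41^1  =  604422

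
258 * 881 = 227298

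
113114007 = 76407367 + 36706640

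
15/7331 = 15/7331 = 0.00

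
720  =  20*36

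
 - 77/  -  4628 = 77/4628  =  0.02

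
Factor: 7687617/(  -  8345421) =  - 366077/397401 = - 3^( - 1)*139^(- 1)*953^(-1 )*366077^1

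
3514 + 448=3962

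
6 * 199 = 1194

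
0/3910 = 0=0.00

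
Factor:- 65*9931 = - 5^1 * 13^1*9931^1  =  -645515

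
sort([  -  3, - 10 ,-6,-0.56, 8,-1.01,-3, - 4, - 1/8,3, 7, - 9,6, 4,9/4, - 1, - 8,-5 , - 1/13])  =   [ - 10, - 9, - 8, - 6, - 5, - 4, -3, - 3, - 1.01,  -  1,-0.56,  -  1/8, -1/13,  9/4, 3, 4,6,7,8]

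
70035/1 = 70035 = 70035.00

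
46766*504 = 23570064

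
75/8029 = 75/8029 =0.01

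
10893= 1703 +9190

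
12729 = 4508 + 8221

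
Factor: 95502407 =7^1 * 11^1*13^2*41^1*179^1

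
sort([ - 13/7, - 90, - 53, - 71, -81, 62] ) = [ - 90, - 81, - 71, - 53, - 13/7, 62] 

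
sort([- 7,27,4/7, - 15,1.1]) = [ - 15, - 7,4/7,1.1,27 ]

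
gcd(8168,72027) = 1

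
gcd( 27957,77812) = 1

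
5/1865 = 1/373 = 0.00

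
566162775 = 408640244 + 157522531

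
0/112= 0=0.00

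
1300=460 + 840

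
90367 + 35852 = 126219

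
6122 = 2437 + 3685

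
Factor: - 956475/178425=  - 3^1 * 61^( - 1) * 109^1 = - 327/61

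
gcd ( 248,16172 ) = 4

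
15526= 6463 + 9063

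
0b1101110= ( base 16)6e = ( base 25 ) 4A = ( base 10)110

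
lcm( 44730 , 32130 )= 2281230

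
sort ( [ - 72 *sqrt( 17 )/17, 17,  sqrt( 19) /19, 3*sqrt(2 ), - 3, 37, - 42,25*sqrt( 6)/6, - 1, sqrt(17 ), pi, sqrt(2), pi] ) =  [ - 42, - 72*sqrt(17)/17, - 3,-1,  sqrt (19 )/19, sqrt(  2),pi, pi,sqrt( 17), 3 *sqrt( 2), 25*sqrt(6)/6, 17, 37] 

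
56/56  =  1 = 1.00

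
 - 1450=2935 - 4385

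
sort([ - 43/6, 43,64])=[ -43/6,43, 64 ] 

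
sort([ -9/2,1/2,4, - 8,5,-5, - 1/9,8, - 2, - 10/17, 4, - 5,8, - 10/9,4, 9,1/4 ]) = [ - 8, - 5, - 5, - 9/2, - 2, - 10/9, - 10/17,  -  1/9, 1/4, 1/2,4,  4,4,5,8,8,9]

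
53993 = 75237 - 21244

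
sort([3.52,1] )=[1,3.52]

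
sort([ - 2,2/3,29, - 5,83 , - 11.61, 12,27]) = [-11.61,-5, - 2, 2/3,12, 27  ,  29,83]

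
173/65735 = 173/65735 = 0.00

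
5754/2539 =5754/2539=2.27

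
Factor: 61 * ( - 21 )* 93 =-3^2*7^1 * 31^1*61^1= - 119133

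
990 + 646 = 1636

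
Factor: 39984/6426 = 2^3*3^( - 2)*7^1 = 56/9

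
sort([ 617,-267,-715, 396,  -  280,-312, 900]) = [-715, - 312, - 280, - 267, 396, 617, 900]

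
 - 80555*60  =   - 4833300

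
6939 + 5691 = 12630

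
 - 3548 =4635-8183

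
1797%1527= 270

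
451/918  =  451/918 = 0.49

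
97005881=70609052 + 26396829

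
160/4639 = 160/4639 = 0.03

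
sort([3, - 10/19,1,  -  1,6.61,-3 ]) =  [ - 3, - 1, - 10/19, 1 , 3,6.61 ] 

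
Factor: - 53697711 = -3^1*103^1 * 173779^1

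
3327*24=79848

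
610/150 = 4+1/15 = 4.07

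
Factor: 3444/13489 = 12/47 =2^2*3^1*47^( - 1)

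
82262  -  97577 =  - 15315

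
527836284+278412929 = 806249213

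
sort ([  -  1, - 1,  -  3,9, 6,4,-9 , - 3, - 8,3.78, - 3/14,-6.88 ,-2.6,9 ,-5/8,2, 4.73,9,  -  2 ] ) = [-9,-8,-6.88, - 3,-3,  -  2.6, - 2,  -  1, -1, - 5/8, - 3/14,2,3.78,4  ,  4.73, 6,  9,9,9 ] 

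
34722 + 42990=77712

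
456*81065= 36965640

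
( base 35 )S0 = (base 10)980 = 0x3d4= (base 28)170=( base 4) 33110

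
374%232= 142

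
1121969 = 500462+621507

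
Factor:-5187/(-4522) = 2^( - 1)*3^1*13^1 * 17^( - 1) = 39/34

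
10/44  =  5/22 = 0.23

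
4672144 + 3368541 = 8040685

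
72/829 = 72/829 = 0.09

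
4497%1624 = 1249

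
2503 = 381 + 2122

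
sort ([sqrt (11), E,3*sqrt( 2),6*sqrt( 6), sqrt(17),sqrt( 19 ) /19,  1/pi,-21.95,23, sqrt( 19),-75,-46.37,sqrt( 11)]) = [-75,-46.37, - 21.95,sqrt( 19)/19, 1/pi,E,sqrt(11),  sqrt( 11 ),sqrt( 17 ),  3*sqrt(2),sqrt( 19 ) , 6*sqrt( 6),  23 ]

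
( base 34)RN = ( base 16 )3AD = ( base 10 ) 941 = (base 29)13d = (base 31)UB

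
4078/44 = 2039/22 = 92.68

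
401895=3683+398212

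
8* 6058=48464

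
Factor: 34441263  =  3^2*1153^1*3319^1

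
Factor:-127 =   -  127^1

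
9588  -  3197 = 6391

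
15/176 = 15/176= 0.09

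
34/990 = 17/495 = 0.03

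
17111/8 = 2138 + 7/8 = 2138.88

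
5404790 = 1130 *4783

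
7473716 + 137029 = 7610745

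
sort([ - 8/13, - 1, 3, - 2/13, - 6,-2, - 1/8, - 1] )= [ - 6, - 2,-1 ,-1,-8/13, -2/13,-1/8,3]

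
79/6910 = 79/6910 =0.01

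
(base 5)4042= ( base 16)20a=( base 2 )1000001010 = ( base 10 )522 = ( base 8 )1012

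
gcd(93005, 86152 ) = 979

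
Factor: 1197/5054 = 9/38 = 2^( - 1 )*3^2 * 19^( - 1)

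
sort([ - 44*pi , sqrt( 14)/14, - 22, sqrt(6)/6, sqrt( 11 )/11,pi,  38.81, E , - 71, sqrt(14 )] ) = [ - 44 * pi, - 71, - 22,  sqrt( 14)/14, sqrt(11)/11,sqrt(6) /6,E , pi,sqrt(14) , 38.81]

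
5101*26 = 132626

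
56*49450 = 2769200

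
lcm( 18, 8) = 72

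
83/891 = 83/891 = 0.09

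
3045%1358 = 329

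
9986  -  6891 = 3095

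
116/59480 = 29/14870= 0.00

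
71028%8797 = 652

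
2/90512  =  1/45256= 0.00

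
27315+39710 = 67025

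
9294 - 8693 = 601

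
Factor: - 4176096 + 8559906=2^1*3^2 * 5^1*67^1*727^1 = 4383810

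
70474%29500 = 11474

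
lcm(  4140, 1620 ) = 37260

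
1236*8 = 9888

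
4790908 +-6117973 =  - 1327065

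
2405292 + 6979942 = 9385234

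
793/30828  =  793/30828 = 0.03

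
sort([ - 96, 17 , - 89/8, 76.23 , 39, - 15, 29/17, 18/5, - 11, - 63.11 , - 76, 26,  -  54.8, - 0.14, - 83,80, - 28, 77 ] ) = [ - 96, - 83, - 76, - 63.11, - 54.8 , - 28, - 15, - 89/8, - 11, - 0.14,29/17, 18/5,  17, 26 , 39, 76.23, 77, 80] 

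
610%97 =28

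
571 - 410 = 161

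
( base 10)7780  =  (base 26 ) BD6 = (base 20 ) j90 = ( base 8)17144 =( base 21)HDA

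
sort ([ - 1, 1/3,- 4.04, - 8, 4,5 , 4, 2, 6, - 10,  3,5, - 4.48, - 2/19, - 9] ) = [ - 10, - 9,  -  8, - 4.48, - 4.04, - 1, - 2/19, 1/3, 2, 3,4 , 4, 5, 5, 6]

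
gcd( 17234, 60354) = 14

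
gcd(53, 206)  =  1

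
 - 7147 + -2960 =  - 10107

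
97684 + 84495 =182179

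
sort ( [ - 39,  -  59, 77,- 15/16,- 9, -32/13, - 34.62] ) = [ - 59, - 39, - 34.62,- 9, - 32/13,- 15/16,77]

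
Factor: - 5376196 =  - 2^2 *7^1*192007^1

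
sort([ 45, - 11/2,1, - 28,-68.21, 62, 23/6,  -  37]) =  [  -  68.21, -37, - 28,-11/2, 1, 23/6, 45, 62]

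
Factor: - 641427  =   - 3^1*17^1*12577^1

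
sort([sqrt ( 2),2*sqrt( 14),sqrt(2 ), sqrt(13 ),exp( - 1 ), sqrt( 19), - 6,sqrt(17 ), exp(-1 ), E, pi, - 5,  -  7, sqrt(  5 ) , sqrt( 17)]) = [ - 7, - 6,- 5,exp( - 1 ), exp( - 1), sqrt ( 2), sqrt(2 ), sqrt( 5) , E, pi,sqrt( 13),sqrt( 17), sqrt ( 17),sqrt(19), 2*sqrt(14) ]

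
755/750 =1 + 1/150 = 1.01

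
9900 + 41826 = 51726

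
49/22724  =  49/22724 = 0.00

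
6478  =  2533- - 3945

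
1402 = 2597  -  1195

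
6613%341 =134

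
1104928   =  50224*22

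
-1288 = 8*(-161)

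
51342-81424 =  - 30082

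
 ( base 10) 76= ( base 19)40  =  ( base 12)64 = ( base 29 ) 2i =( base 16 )4c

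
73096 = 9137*8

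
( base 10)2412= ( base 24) 44c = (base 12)1490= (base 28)324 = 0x96C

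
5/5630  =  1/1126 = 0.00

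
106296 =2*53148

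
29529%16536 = 12993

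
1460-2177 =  - 717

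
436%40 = 36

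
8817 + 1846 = 10663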